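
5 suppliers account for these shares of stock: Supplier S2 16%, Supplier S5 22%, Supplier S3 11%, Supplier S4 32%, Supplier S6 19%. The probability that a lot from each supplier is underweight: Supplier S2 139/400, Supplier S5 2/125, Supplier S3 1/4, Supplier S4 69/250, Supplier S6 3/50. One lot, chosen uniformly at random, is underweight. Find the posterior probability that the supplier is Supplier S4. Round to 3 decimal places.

0.474

Compute prior × likelihood for every hypothesis:
  Supplier S2: 0.16 × 0.3475 = 0.0556
  Supplier S5: 0.22 × 0.016 = 0.00352
  Supplier S3: 0.11 × 0.25 = 0.0275
  Supplier S4: 0.32 × 0.276 = 0.08832
  Supplier S6: 0.19 × 0.06 = 0.0114
Normalizing constant = 0.18634.
P(Supplier S4 | evidence) = 0.08832 / 0.18634 ≈ 0.474.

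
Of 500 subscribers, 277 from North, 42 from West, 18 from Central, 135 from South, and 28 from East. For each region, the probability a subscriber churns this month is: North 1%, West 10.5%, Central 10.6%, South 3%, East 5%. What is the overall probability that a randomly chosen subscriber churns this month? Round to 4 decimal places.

0.0291

By Bayes' rule, posterior ∝ prior × likelihood:
  North: 0.554 × 0.01 = 0.00554
  West: 0.084 × 0.105 = 0.00882
  Central: 0.036 × 0.106 = 0.003816
  South: 0.27 × 0.03 = 0.0081
  East: 0.056 × 0.05 = 0.0028
P(churn) = 0.00554 + 0.00882 + 0.003816 + 0.0081 + 0.0028 = 0.029076 → 0.0291.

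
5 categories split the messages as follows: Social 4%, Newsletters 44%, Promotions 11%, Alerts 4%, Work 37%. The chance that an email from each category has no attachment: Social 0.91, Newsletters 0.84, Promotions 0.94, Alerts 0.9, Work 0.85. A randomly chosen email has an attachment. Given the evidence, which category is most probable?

Newsletters

Taking complements, P(attachment | each) = Social 0.09, Newsletters 0.16, Promotions 0.06, Alerts 0.1, Work 0.15.
Unnormalized posteriors (prior × likelihood):
  Social: 0.04 × 0.09 = 0.0036
  Newsletters: 0.44 × 0.16 = 0.0704
  Promotions: 0.11 × 0.06 = 0.0066
  Alerts: 0.04 × 0.1 = 0.004
  Work: 0.37 × 0.15 = 0.0555
Normalizing constant = 0.1401.
Largest term belongs to Newsletters, so Newsletters is most probable.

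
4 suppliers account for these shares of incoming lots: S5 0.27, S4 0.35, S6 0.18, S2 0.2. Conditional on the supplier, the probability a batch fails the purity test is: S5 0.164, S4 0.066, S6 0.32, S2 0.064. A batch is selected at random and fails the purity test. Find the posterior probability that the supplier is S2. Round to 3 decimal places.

0.093

Prior × likelihood for each hypothesis:
  S5: 0.27 × 0.164 = 0.04428
  S4: 0.35 × 0.066 = 0.0231
  S6: 0.18 × 0.32 = 0.0576
  S2: 0.2 × 0.064 = 0.0128
Normalizing constant = 0.13778.
P(S2 | evidence) = 0.0128 / 0.13778 ≈ 0.093.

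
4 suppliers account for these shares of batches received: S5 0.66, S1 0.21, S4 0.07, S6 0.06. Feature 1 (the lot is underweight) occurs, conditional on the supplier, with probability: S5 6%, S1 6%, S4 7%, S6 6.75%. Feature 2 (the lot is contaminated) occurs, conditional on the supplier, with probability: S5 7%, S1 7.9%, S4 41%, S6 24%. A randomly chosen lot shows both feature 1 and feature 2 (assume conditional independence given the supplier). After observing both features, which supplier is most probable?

Compute prior × likelihood for every hypothesis:
  S5: 0.66 × 0.06 × 0.07 = 0.002772
  S1: 0.21 × 0.06 × 0.079 = 0.0009954
  S4: 0.07 × 0.07 × 0.41 = 0.002009
  S6: 0.06 × 0.0675 × 0.24 = 0.000972
Sum = 0.0067484.
Largest term belongs to S5, so S5 is most probable.

S5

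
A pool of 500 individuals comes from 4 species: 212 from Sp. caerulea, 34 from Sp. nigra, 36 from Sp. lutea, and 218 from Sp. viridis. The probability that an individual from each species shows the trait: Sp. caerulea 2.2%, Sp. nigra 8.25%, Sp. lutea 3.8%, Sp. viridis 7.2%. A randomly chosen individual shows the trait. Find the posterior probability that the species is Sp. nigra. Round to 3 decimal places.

0.114

Compute prior × likelihood for every hypothesis:
  Sp. caerulea: 0.424 × 0.022 = 0.009328
  Sp. nigra: 0.068 × 0.0825 = 0.00561
  Sp. lutea: 0.072 × 0.038 = 0.002736
  Sp. viridis: 0.436 × 0.072 = 0.031392
Normalizing constant = 0.049066.
P(Sp. nigra | evidence) = 0.00561 / 0.049066 ≈ 0.114.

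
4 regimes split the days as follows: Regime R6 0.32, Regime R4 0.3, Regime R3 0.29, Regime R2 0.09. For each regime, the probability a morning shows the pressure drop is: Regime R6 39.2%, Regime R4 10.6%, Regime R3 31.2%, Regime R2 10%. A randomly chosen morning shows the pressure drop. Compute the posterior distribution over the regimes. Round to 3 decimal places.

Regime R6 0.489, Regime R4 0.124, Regime R3 0.352, Regime R2 0.035

By Bayes' rule, posterior ∝ prior × likelihood:
  Regime R6: 0.32 × 0.392 = 0.12544
  Regime R4: 0.3 × 0.106 = 0.0318
  Regime R3: 0.29 × 0.312 = 0.09048
  Regime R2: 0.09 × 0.1 = 0.009
Sum = 0.25672.
P(Regime R6 | drop) = 0.12544/0.25672 ≈ 0.489
P(Regime R4 | drop) = 0.0318/0.25672 ≈ 0.124
P(Regime R3 | drop) = 0.09048/0.25672 ≈ 0.352
P(Regime R2 | drop) = 0.009/0.25672 ≈ 0.035
(Check: 0.489+0.124+0.352+0.035 = 1.000.)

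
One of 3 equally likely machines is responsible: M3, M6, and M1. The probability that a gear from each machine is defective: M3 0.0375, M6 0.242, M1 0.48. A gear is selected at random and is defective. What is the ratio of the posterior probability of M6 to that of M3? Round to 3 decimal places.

With a uniform prior (1/3 each), posterior ∝ likelihood:
  M3: 0.0375
  M6: 0.242
  M1: 0.48
Total = 0.7595.
The ratio is 0.242 / 0.0375 (the normalizer cancels) = 6.453.

6.453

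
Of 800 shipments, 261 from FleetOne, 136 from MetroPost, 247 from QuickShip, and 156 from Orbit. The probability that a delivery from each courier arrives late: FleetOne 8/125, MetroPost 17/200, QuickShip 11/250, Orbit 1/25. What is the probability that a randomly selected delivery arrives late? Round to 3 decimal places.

0.057

Unnormalized posteriors (prior × likelihood):
  FleetOne: 0.32625 × 0.064 = 0.02088
  MetroPost: 0.17 × 0.085 = 0.01445
  QuickShip: 0.30875 × 0.044 = 0.013585
  Orbit: 0.195 × 0.04 = 0.0078
P(late) = 0.02088 + 0.01445 + 0.013585 + 0.0078 = 0.056715 → 0.057.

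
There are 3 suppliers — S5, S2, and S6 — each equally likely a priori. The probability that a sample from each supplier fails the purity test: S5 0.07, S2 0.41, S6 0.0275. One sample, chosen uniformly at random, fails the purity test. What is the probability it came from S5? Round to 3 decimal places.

0.138

Since the prior is uniform, the posterior is proportional to the likelihood:
  S5: 0.07
  S2: 0.41
  S6: 0.0275
Sum = 0.5075.
P(S5 | evidence) = 0.07 / 0.5075 ≈ 0.138.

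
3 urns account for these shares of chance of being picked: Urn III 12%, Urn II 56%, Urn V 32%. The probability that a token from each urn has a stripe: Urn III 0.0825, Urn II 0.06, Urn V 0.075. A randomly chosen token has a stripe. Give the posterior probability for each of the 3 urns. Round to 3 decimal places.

Compute prior × likelihood for every hypothesis:
  Urn III: 0.12 × 0.0825 = 0.0099
  Urn II: 0.56 × 0.06 = 0.0336
  Urn V: 0.32 × 0.075 = 0.024
Sum = 0.0675.
P(Urn III | striped) = 0.0099/0.0675 ≈ 0.147
P(Urn II | striped) = 0.0336/0.0675 ≈ 0.498
P(Urn V | striped) = 0.024/0.0675 ≈ 0.356

Urn III 0.147, Urn II 0.498, Urn V 0.356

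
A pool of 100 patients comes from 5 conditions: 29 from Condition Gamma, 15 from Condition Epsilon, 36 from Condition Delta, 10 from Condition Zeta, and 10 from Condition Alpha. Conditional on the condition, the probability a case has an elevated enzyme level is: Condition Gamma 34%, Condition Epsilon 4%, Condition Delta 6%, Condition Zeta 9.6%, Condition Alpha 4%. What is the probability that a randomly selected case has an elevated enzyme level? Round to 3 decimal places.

By Bayes' rule, posterior ∝ prior × likelihood:
  Condition Gamma: 0.29 × 0.34 = 0.0986
  Condition Epsilon: 0.15 × 0.04 = 0.006
  Condition Delta: 0.36 × 0.06 = 0.0216
  Condition Zeta: 0.1 × 0.096 = 0.0096
  Condition Alpha: 0.1 × 0.04 = 0.004
P(elevated) = 0.0986 + 0.006 + 0.0216 + 0.0096 + 0.004 = 0.1398 → 0.140.

0.140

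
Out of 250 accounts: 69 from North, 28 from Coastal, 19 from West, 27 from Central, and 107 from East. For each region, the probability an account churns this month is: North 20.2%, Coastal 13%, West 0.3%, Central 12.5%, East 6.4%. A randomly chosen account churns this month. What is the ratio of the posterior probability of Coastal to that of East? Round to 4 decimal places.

0.5315

Prior × likelihood for each hypothesis:
  North: 0.276 × 0.202 = 0.055752
  Coastal: 0.112 × 0.13 = 0.01456
  West: 0.076 × 0.003 = 0.000228
  Central: 0.108 × 0.125 = 0.0135
  East: 0.428 × 0.064 = 0.027392
Total = 0.111432.
The ratio is 0.01456 / 0.027392 (the normalizer cancels) = 0.5315.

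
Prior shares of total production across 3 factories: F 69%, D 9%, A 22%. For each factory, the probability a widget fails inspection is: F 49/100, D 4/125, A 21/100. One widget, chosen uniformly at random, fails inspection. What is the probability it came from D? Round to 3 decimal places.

Prior × likelihood for each hypothesis:
  F: 0.69 × 0.49 = 0.3381
  D: 0.09 × 0.032 = 0.00288
  A: 0.22 × 0.21 = 0.0462
Normalizing constant = 0.38718.
P(D | evidence) = 0.00288 / 0.38718 ≈ 0.007.

0.007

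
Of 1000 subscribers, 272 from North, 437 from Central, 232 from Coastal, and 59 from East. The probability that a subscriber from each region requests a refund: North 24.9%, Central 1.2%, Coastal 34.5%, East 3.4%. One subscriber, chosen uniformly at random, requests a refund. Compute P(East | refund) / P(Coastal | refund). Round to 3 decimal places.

By Bayes' rule, posterior ∝ prior × likelihood:
  North: 0.272 × 0.249 = 0.067728
  Central: 0.437 × 0.012 = 0.005244
  Coastal: 0.232 × 0.345 = 0.08004
  East: 0.059 × 0.034 = 0.002006
Sum = 0.155018.
The ratio is 0.002006 / 0.08004 (the normalizer cancels) = 0.025.

0.025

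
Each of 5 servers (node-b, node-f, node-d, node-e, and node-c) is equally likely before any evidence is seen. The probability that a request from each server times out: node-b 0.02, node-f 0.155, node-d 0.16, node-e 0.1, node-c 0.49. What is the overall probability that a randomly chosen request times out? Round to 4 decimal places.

0.1850

With a uniform prior (1/5 each), posterior ∝ likelihood:
  node-b: 0.02
  node-f: 0.155
  node-d: 0.16
  node-e: 0.1
  node-c: 0.49
P(timeout) = (1/5) × (0.02 + 0.155 + 0.16 + 0.1 + 0.49) = 0.925/5 ≈ 0.1850.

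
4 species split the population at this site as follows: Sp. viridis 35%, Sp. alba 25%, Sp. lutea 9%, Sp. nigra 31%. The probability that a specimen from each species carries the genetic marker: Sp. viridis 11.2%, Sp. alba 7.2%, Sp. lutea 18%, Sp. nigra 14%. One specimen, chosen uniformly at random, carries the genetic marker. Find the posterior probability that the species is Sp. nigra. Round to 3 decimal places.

Compute prior × likelihood for every hypothesis:
  Sp. viridis: 0.35 × 0.112 = 0.0392
  Sp. alba: 0.25 × 0.072 = 0.018
  Sp. lutea: 0.09 × 0.18 = 0.0162
  Sp. nigra: 0.31 × 0.14 = 0.0434
Total = 0.1168.
P(Sp. nigra | evidence) = 0.0434 / 0.1168 ≈ 0.372.

0.372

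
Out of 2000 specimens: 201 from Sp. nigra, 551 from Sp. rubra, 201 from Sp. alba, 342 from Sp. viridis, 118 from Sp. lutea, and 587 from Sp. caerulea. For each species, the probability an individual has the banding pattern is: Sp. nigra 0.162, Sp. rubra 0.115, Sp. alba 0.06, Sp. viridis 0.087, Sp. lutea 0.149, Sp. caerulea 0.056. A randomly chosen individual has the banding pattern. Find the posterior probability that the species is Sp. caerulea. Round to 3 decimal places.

Unnormalized posteriors (prior × likelihood):
  Sp. nigra: 0.1005 × 0.162 = 0.016281
  Sp. rubra: 0.2755 × 0.115 = 0.0316825
  Sp. alba: 0.1005 × 0.06 = 0.00603
  Sp. viridis: 0.171 × 0.087 = 0.014877
  Sp. lutea: 0.059 × 0.149 = 0.008791
  Sp. caerulea: 0.2935 × 0.056 = 0.016436
Normalizing constant = 0.0940975.
P(Sp. caerulea | evidence) = 0.016436 / 0.0940975 ≈ 0.175.

0.175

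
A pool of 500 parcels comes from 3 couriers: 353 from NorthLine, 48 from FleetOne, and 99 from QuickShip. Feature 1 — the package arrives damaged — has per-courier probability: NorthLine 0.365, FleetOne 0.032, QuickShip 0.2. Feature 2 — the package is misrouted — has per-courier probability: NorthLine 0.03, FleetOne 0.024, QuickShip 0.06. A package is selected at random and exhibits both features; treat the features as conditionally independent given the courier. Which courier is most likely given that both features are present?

NorthLine

Prior × likelihood for each hypothesis:
  NorthLine: 0.706 × 0.365 × 0.03 = 0.0077307
  FleetOne: 0.096 × 0.032 × 0.024 = 0.000073728
  QuickShip: 0.198 × 0.2 × 0.06 = 0.002376
Normalizing constant = 0.010180428.
Largest term belongs to NorthLine, so NorthLine is most probable.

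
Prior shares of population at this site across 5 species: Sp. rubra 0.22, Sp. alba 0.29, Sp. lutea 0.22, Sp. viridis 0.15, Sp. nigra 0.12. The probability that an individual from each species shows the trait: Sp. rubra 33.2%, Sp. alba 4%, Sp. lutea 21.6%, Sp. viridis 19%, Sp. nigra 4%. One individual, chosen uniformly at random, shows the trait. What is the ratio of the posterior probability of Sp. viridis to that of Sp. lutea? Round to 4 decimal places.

Compute prior × likelihood for every hypothesis:
  Sp. rubra: 0.22 × 0.332 = 0.07304
  Sp. alba: 0.29 × 0.04 = 0.0116
  Sp. lutea: 0.22 × 0.216 = 0.04752
  Sp. viridis: 0.15 × 0.19 = 0.0285
  Sp. nigra: 0.12 × 0.04 = 0.0048
Sum = 0.16546.
The ratio is 0.0285 / 0.04752 (the normalizer cancels) = 0.5997.

0.5997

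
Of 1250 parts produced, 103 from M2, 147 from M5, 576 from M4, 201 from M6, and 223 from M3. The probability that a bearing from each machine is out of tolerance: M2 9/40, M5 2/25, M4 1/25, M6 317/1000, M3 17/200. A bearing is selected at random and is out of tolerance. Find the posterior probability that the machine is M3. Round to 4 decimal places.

By Bayes' rule, posterior ∝ prior × likelihood:
  M2: 0.0824 × 0.225 = 0.01854
  M5: 0.1176 × 0.08 = 0.009408
  M4: 0.4608 × 0.04 = 0.018432
  M6: 0.1608 × 0.317 = 0.0509736
  M3: 0.1784 × 0.085 = 0.015164
Total = 0.1125176.
P(M3 | evidence) = 0.015164 / 0.1125176 ≈ 0.1348.

0.1348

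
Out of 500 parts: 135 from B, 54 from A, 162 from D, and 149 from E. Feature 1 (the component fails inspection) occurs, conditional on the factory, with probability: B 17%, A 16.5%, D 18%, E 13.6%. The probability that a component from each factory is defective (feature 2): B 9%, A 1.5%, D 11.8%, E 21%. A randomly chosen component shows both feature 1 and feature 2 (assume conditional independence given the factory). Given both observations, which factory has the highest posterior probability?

E

Prior × likelihood for each hypothesis:
  B: 0.27 × 0.17 × 0.09 = 0.004131
  A: 0.108 × 0.165 × 0.015 = 0.0002673
  D: 0.324 × 0.18 × 0.118 = 0.00688176
  E: 0.298 × 0.136 × 0.21 = 0.00851088
Total = 0.01979094.
Largest term belongs to E, so E is most probable.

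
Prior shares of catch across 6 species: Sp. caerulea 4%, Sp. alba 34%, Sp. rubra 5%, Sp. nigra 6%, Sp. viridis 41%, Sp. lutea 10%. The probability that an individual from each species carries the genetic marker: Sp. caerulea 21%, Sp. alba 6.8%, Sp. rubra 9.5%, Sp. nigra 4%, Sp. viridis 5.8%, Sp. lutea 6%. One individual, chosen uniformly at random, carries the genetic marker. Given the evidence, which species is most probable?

Sp. viridis

Unnormalized posteriors (prior × likelihood):
  Sp. caerulea: 0.04 × 0.21 = 0.0084
  Sp. alba: 0.34 × 0.068 = 0.02312
  Sp. rubra: 0.05 × 0.095 = 0.00475
  Sp. nigra: 0.06 × 0.04 = 0.0024
  Sp. viridis: 0.41 × 0.058 = 0.02378
  Sp. lutea: 0.1 × 0.06 = 0.006
Total = 0.06845.
Largest term belongs to Sp. viridis, so Sp. viridis is most probable.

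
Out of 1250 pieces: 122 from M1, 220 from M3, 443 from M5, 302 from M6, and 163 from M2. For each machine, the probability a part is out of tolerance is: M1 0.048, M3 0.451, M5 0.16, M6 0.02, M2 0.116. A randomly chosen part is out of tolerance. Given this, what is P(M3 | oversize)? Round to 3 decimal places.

0.494

Compute prior × likelihood for every hypothesis:
  M1: 0.0976 × 0.048 = 0.0046848
  M3: 0.176 × 0.451 = 0.079376
  M5: 0.3544 × 0.16 = 0.056704
  M6: 0.2416 × 0.02 = 0.004832
  M2: 0.1304 × 0.116 = 0.0151264
Sum = 0.1607232.
P(M3 | evidence) = 0.079376 / 0.1607232 ≈ 0.494.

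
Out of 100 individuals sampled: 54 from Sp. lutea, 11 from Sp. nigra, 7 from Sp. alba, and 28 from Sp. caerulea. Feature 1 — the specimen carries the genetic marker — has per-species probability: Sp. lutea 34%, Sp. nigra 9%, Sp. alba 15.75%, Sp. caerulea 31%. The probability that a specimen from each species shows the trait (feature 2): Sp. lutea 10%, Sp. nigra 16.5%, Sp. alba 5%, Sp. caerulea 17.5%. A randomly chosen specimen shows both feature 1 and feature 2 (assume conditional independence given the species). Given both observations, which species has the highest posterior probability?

Unnormalized posteriors (prior × likelihood):
  Sp. lutea: 0.54 × 0.34 × 0.1 = 0.01836
  Sp. nigra: 0.11 × 0.09 × 0.165 = 0.0016335
  Sp. alba: 0.07 × 0.1575 × 0.05 = 0.00055125
  Sp. caerulea: 0.28 × 0.31 × 0.175 = 0.01519
Total = 0.03573475.
Largest term belongs to Sp. lutea, so Sp. lutea is most probable.

Sp. lutea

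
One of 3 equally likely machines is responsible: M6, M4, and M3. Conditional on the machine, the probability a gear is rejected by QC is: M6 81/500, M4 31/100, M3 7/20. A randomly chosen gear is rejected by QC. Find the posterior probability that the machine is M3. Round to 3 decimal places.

Since the prior is uniform, the posterior is proportional to the likelihood:
  M6: 0.162
  M4: 0.31
  M3: 0.35
Total = 0.822.
P(M3 | evidence) = 0.35 / 0.822 ≈ 0.426.

0.426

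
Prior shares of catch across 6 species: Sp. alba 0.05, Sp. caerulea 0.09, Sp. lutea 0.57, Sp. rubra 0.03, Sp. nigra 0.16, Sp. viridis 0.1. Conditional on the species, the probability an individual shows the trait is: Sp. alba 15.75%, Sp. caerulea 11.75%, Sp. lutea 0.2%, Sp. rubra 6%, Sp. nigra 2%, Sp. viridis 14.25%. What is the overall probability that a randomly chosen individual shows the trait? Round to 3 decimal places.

0.039

By Bayes' rule, posterior ∝ prior × likelihood:
  Sp. alba: 0.05 × 0.1575 = 0.007875
  Sp. caerulea: 0.09 × 0.1175 = 0.010575
  Sp. lutea: 0.57 × 0.002 = 0.00114
  Sp. rubra: 0.03 × 0.06 = 0.0018
  Sp. nigra: 0.16 × 0.02 = 0.0032
  Sp. viridis: 0.1 × 0.1425 = 0.01425
P(trait) = 0.007875 + 0.010575 + 0.00114 + 0.0018 + 0.0032 + 0.01425 = 0.03884 → 0.039.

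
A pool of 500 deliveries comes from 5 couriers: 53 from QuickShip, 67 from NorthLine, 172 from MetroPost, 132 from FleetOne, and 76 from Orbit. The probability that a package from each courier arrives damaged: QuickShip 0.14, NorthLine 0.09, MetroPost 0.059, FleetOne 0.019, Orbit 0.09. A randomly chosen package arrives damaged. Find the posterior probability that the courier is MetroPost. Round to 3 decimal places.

0.308

Compute prior × likelihood for every hypothesis:
  QuickShip: 0.106 × 0.14 = 0.01484
  NorthLine: 0.134 × 0.09 = 0.01206
  MetroPost: 0.344 × 0.059 = 0.020296
  FleetOne: 0.264 × 0.019 = 0.005016
  Orbit: 0.152 × 0.09 = 0.01368
Normalizing constant = 0.065892.
P(MetroPost | evidence) = 0.020296 / 0.065892 ≈ 0.308.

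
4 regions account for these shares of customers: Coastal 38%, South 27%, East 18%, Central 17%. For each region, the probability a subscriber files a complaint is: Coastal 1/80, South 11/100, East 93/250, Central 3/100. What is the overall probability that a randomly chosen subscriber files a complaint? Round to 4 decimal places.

0.1065

Compute prior × likelihood for every hypothesis:
  Coastal: 0.38 × 0.0125 = 0.00475
  South: 0.27 × 0.11 = 0.0297
  East: 0.18 × 0.372 = 0.06696
  Central: 0.17 × 0.03 = 0.0051
P(complaint) = 0.00475 + 0.0297 + 0.06696 + 0.0051 = 0.10651 → 0.1065.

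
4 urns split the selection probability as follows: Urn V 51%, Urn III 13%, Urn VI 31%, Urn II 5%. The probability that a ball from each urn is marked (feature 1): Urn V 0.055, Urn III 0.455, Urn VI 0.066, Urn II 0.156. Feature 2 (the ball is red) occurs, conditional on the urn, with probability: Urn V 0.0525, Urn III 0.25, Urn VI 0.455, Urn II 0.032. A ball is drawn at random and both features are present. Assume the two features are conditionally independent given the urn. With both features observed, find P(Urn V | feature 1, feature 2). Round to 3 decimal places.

By Bayes' rule, posterior ∝ prior × likelihood:
  Urn V: 0.51 × 0.055 × 0.0525 = 0.001472625
  Urn III: 0.13 × 0.455 × 0.25 = 0.0147875
  Urn VI: 0.31 × 0.066 × 0.455 = 0.0093093
  Urn II: 0.05 × 0.156 × 0.032 = 0.0002496
Sum = 0.025819025.
P(Urn V | evidence) = 0.001472625 / 0.025819025 ≈ 0.057.

0.057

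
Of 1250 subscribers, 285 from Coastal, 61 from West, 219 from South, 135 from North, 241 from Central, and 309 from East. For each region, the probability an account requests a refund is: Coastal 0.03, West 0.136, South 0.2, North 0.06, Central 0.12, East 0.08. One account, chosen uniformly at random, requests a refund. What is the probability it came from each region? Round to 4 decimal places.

Coastal 0.0699, West 0.0678, South 0.3579, North 0.0662, Central 0.2363, East 0.2020

Compute prior × likelihood for every hypothesis:
  Coastal: 0.228 × 0.03 = 0.00684
  West: 0.0488 × 0.136 = 0.0066368
  South: 0.1752 × 0.2 = 0.03504
  North: 0.108 × 0.06 = 0.00648
  Central: 0.1928 × 0.12 = 0.023136
  East: 0.2472 × 0.08 = 0.019776
Total = 0.0979088.
P(Coastal | refund) = 0.00684/0.0979088 ≈ 0.0699
P(West | refund) = 0.0066368/0.0979088 ≈ 0.0678
P(South | refund) = 0.03504/0.0979088 ≈ 0.3579
P(North | refund) = 0.00648/0.0979088 ≈ 0.0662
P(Central | refund) = 0.023136/0.0979088 ≈ 0.2363
P(East | refund) = 0.019776/0.0979088 ≈ 0.2020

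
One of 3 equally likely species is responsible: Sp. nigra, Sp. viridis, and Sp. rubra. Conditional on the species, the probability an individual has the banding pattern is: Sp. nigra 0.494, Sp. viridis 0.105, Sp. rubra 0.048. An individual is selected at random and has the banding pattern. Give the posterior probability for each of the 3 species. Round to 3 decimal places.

Sp. nigra 0.764, Sp. viridis 0.162, Sp. rubra 0.074

With a uniform prior (1/3 each), posterior ∝ likelihood:
  Sp. nigra: 0.494
  Sp. viridis: 0.105
  Sp. rubra: 0.048
Total = 0.647.
P(Sp. nigra | banded) = 0.494/0.647 ≈ 0.764
P(Sp. viridis | banded) = 0.105/0.647 ≈ 0.162
P(Sp. rubra | banded) = 0.048/0.647 ≈ 0.074
(Check: 0.764+0.162+0.074 = 1.000.)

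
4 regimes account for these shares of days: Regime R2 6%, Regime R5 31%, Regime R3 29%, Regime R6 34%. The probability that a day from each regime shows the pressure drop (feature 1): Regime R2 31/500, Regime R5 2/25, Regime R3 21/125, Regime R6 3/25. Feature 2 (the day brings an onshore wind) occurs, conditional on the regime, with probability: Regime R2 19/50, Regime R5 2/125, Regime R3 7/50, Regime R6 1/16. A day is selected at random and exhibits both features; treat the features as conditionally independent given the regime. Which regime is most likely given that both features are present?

Regime R3

Prior × likelihood for each hypothesis:
  Regime R2: 0.06 × 0.062 × 0.38 = 0.0014136
  Regime R5: 0.31 × 0.08 × 0.016 = 0.0003968
  Regime R3: 0.29 × 0.168 × 0.14 = 0.0068208
  Regime R6: 0.34 × 0.12 × 0.0625 = 0.00255
Normalizing constant = 0.0111812.
Largest term belongs to Regime R3, so Regime R3 is most probable.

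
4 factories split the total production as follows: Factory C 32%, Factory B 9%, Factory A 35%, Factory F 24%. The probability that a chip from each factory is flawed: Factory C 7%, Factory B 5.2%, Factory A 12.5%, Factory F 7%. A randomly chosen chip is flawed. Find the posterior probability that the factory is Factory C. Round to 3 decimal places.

Unnormalized posteriors (prior × likelihood):
  Factory C: 0.32 × 0.07 = 0.0224
  Factory B: 0.09 × 0.052 = 0.00468
  Factory A: 0.35 × 0.125 = 0.04375
  Factory F: 0.24 × 0.07 = 0.0168
Sum = 0.08763.
P(Factory C | evidence) = 0.0224 / 0.08763 ≈ 0.256.

0.256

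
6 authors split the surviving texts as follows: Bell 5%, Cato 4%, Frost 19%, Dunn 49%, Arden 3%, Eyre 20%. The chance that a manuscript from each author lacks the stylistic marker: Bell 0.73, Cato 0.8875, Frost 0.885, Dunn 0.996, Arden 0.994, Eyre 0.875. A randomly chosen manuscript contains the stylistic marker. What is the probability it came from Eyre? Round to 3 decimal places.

Taking complements, P(marker | each) = Bell 0.27, Cato 0.1125, Frost 0.115, Dunn 0.004, Arden 0.006, Eyre 0.125.
By Bayes' rule, posterior ∝ prior × likelihood:
  Bell: 0.05 × 0.27 = 0.0135
  Cato: 0.04 × 0.1125 = 0.0045
  Frost: 0.19 × 0.115 = 0.02185
  Dunn: 0.49 × 0.004 = 0.00196
  Arden: 0.03 × 0.006 = 0.00018
  Eyre: 0.2 × 0.125 = 0.025
Normalizing constant = 0.06699.
P(Eyre | evidence) = 0.025 / 0.06699 ≈ 0.373.

0.373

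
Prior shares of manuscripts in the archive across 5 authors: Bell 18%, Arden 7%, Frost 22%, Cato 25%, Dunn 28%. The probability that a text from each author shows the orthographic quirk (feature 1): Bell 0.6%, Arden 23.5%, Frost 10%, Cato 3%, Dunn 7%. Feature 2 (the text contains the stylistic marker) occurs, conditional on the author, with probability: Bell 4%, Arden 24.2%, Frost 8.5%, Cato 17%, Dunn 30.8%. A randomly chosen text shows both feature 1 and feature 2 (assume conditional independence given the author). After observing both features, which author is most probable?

By Bayes' rule, posterior ∝ prior × likelihood:
  Bell: 0.18 × 0.006 × 0.04 = 0.0000432
  Arden: 0.07 × 0.235 × 0.242 = 0.0039809
  Frost: 0.22 × 0.1 × 0.085 = 0.00187
  Cato: 0.25 × 0.03 × 0.17 = 0.001275
  Dunn: 0.28 × 0.07 × 0.308 = 0.0060368
Total = 0.0132059.
Largest term belongs to Dunn, so Dunn is most probable.

Dunn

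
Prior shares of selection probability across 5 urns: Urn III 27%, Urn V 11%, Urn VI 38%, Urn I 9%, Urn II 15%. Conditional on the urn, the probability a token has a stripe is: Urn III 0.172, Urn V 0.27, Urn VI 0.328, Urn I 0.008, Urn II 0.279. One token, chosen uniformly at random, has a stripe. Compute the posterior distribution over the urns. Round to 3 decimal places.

Compute prior × likelihood for every hypothesis:
  Urn III: 0.27 × 0.172 = 0.04644
  Urn V: 0.11 × 0.27 = 0.0297
  Urn VI: 0.38 × 0.328 = 0.12464
  Urn I: 0.09 × 0.008 = 0.00072
  Urn II: 0.15 × 0.279 = 0.04185
Sum = 0.24335.
P(Urn III | striped) = 0.04644/0.24335 ≈ 0.191
P(Urn V | striped) = 0.0297/0.24335 ≈ 0.122
P(Urn VI | striped) = 0.12464/0.24335 ≈ 0.512
P(Urn I | striped) = 0.00072/0.24335 ≈ 0.003
P(Urn II | striped) = 0.04185/0.24335 ≈ 0.172
(Check: 0.191+0.122+0.512+0.003+0.172 = 1.000.)

Urn III 0.191, Urn V 0.122, Urn VI 0.512, Urn I 0.003, Urn II 0.172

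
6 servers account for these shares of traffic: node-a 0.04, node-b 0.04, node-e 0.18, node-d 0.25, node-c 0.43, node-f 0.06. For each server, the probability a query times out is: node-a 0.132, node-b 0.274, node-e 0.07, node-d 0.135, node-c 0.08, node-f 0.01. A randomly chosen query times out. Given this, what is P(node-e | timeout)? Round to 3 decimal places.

Prior × likelihood for each hypothesis:
  node-a: 0.04 × 0.132 = 0.00528
  node-b: 0.04 × 0.274 = 0.01096
  node-e: 0.18 × 0.07 = 0.0126
  node-d: 0.25 × 0.135 = 0.03375
  node-c: 0.43 × 0.08 = 0.0344
  node-f: 0.06 × 0.01 = 0.0006
Normalizing constant = 0.09759.
P(node-e | evidence) = 0.0126 / 0.09759 ≈ 0.129.

0.129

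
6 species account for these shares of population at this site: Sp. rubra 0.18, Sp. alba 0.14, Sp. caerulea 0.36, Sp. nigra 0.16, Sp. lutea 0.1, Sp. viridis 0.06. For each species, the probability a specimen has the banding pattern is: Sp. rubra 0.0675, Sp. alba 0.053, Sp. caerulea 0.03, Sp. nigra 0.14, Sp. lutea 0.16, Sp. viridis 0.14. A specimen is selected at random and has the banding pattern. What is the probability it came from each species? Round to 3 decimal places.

Sp. rubra 0.157, Sp. alba 0.096, Sp. caerulea 0.140, Sp. nigra 0.290, Sp. lutea 0.207, Sp. viridis 0.109

Unnormalized posteriors (prior × likelihood):
  Sp. rubra: 0.18 × 0.0675 = 0.01215
  Sp. alba: 0.14 × 0.053 = 0.00742
  Sp. caerulea: 0.36 × 0.03 = 0.0108
  Sp. nigra: 0.16 × 0.14 = 0.0224
  Sp. lutea: 0.1 × 0.16 = 0.016
  Sp. viridis: 0.06 × 0.14 = 0.0084
Total = 0.07717.
P(Sp. rubra | banded) = 0.01215/0.07717 ≈ 0.157
P(Sp. alba | banded) = 0.00742/0.07717 ≈ 0.096
P(Sp. caerulea | banded) = 0.0108/0.07717 ≈ 0.140
P(Sp. nigra | banded) = 0.0224/0.07717 ≈ 0.290
P(Sp. lutea | banded) = 0.016/0.07717 ≈ 0.207
P(Sp. viridis | banded) = 0.0084/0.07717 ≈ 0.109
(Check: 0.157+0.096+0.140+0.290+0.207+0.109 = 0.999.)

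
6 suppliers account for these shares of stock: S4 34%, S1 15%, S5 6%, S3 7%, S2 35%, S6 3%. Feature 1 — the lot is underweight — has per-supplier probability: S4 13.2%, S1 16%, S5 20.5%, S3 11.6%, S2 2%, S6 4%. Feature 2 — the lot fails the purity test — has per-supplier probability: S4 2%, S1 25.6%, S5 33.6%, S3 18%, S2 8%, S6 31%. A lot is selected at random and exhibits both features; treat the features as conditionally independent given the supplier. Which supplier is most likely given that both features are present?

S1

Unnormalized posteriors (prior × likelihood):
  S4: 0.34 × 0.132 × 0.02 = 0.0008976
  S1: 0.15 × 0.16 × 0.256 = 0.006144
  S5: 0.06 × 0.205 × 0.336 = 0.0041328
  S3: 0.07 × 0.116 × 0.18 = 0.0014616
  S2: 0.35 × 0.02 × 0.08 = 0.00056
  S6: 0.03 × 0.04 × 0.31 = 0.000372
Sum = 0.013568.
Largest term belongs to S1, so S1 is most probable.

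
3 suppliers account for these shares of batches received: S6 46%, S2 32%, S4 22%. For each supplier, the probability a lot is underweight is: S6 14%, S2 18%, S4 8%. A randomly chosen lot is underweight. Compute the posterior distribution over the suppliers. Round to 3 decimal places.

S6 0.461, S2 0.413, S4 0.126

By Bayes' rule, posterior ∝ prior × likelihood:
  S6: 0.46 × 0.14 = 0.0644
  S2: 0.32 × 0.18 = 0.0576
  S4: 0.22 × 0.08 = 0.0176
Sum = 0.1396.
P(S6 | underweight) = 0.0644/0.1396 ≈ 0.461
P(S2 | underweight) = 0.0576/0.1396 ≈ 0.413
P(S4 | underweight) = 0.0176/0.1396 ≈ 0.126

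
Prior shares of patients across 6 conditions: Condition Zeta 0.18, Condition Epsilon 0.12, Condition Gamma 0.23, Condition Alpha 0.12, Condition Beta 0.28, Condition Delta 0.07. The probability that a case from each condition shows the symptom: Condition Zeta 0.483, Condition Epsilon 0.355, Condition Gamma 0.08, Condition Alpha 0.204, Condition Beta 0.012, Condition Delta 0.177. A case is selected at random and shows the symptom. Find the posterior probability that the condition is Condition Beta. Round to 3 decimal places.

0.018

Compute prior × likelihood for every hypothesis:
  Condition Zeta: 0.18 × 0.483 = 0.08694
  Condition Epsilon: 0.12 × 0.355 = 0.0426
  Condition Gamma: 0.23 × 0.08 = 0.0184
  Condition Alpha: 0.12 × 0.204 = 0.02448
  Condition Beta: 0.28 × 0.012 = 0.00336
  Condition Delta: 0.07 × 0.177 = 0.01239
Total = 0.18817.
P(Condition Beta | evidence) = 0.00336 / 0.18817 ≈ 0.018.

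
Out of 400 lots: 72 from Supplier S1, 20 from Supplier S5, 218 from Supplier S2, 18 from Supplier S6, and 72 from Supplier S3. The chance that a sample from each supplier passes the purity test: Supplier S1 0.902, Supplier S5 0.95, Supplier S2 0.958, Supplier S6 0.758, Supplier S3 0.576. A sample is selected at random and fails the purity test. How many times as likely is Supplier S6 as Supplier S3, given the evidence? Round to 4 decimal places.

0.1427

Taking complements, P(off-spec | each) = Supplier S1 0.098, Supplier S5 0.05, Supplier S2 0.042, Supplier S6 0.242, Supplier S3 0.424.
By Bayes' rule, posterior ∝ prior × likelihood:
  Supplier S1: 0.18 × 0.098 = 0.01764
  Supplier S5: 0.05 × 0.05 = 0.0025
  Supplier S2: 0.545 × 0.042 = 0.02289
  Supplier S6: 0.045 × 0.242 = 0.01089
  Supplier S3: 0.18 × 0.424 = 0.07632
Normalizing constant = 0.13024.
The ratio is 0.01089 / 0.07632 (the normalizer cancels) = 0.1427.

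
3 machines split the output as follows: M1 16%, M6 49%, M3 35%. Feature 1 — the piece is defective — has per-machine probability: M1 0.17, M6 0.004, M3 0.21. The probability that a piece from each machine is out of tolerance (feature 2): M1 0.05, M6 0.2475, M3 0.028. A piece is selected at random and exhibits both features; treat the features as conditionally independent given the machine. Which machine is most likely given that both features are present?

Compute prior × likelihood for every hypothesis:
  M1: 0.16 × 0.17 × 0.05 = 0.00136
  M6: 0.49 × 0.004 × 0.2475 = 0.0004851
  M3: 0.35 × 0.21 × 0.028 = 0.002058
Sum = 0.0039031.
Largest term belongs to M3, so M3 is most probable.

M3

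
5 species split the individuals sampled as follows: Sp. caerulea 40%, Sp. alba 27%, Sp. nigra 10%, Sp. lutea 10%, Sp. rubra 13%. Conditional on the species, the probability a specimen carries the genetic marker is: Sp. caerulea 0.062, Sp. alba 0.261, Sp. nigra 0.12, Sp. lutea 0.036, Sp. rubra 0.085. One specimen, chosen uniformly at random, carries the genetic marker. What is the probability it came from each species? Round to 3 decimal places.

Sp. caerulea 0.203, Sp. alba 0.578, Sp. nigra 0.098, Sp. lutea 0.030, Sp. rubra 0.091

Unnormalized posteriors (prior × likelihood):
  Sp. caerulea: 0.4 × 0.062 = 0.0248
  Sp. alba: 0.27 × 0.261 = 0.07047
  Sp. nigra: 0.1 × 0.12 = 0.012
  Sp. lutea: 0.1 × 0.036 = 0.0036
  Sp. rubra: 0.13 × 0.085 = 0.01105
Total = 0.12192.
P(Sp. caerulea | marker) = 0.0248/0.12192 ≈ 0.203
P(Sp. alba | marker) = 0.07047/0.12192 ≈ 0.578
P(Sp. nigra | marker) = 0.012/0.12192 ≈ 0.098
P(Sp. lutea | marker) = 0.0036/0.12192 ≈ 0.030
P(Sp. rubra | marker) = 0.01105/0.12192 ≈ 0.091
(Check: 0.203+0.578+0.098+0.030+0.091 = 1.000.)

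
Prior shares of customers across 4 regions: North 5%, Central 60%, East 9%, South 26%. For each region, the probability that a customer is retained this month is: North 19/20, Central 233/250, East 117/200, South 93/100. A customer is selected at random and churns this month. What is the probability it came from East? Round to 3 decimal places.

Taking complements, P(churn | each) = North 0.05, Central 0.068, East 0.415, South 0.07.
Unnormalized posteriors (prior × likelihood):
  North: 0.05 × 0.05 = 0.0025
  Central: 0.6 × 0.068 = 0.0408
  East: 0.09 × 0.415 = 0.03735
  South: 0.26 × 0.07 = 0.0182
Sum = 0.09885.
P(East | evidence) = 0.03735 / 0.09885 ≈ 0.378.

0.378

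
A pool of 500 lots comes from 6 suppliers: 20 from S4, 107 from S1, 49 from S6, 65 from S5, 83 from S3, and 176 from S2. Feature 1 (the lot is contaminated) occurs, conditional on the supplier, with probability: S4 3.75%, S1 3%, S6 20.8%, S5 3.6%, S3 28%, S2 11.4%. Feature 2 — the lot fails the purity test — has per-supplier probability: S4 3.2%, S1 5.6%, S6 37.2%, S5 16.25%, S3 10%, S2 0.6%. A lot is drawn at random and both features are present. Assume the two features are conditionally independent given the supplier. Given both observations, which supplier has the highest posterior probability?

By Bayes' rule, posterior ∝ prior × likelihood:
  S4: 0.04 × 0.0375 × 0.032 = 0.000048
  S1: 0.214 × 0.03 × 0.056 = 0.00035952
  S6: 0.098 × 0.208 × 0.372 = 0.007582848
  S5: 0.13 × 0.036 × 0.1625 = 0.0007605
  S3: 0.166 × 0.28 × 0.1 = 0.004648
  S2: 0.352 × 0.114 × 0.006 = 0.000240768
Total = 0.013639636.
Largest term belongs to S6, so S6 is most probable.

S6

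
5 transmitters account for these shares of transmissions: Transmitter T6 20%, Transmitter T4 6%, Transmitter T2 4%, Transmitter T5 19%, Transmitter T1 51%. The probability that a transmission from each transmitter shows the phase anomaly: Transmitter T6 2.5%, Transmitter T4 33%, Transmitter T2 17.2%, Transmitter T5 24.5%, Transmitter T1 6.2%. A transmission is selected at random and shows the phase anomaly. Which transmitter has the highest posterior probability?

Transmitter T5

By Bayes' rule, posterior ∝ prior × likelihood:
  Transmitter T6: 0.2 × 0.025 = 0.005
  Transmitter T4: 0.06 × 0.33 = 0.0198
  Transmitter T2: 0.04 × 0.172 = 0.00688
  Transmitter T5: 0.19 × 0.245 = 0.04655
  Transmitter T1: 0.51 × 0.062 = 0.03162
Total = 0.10985.
Largest term belongs to Transmitter T5, so Transmitter T5 is most probable.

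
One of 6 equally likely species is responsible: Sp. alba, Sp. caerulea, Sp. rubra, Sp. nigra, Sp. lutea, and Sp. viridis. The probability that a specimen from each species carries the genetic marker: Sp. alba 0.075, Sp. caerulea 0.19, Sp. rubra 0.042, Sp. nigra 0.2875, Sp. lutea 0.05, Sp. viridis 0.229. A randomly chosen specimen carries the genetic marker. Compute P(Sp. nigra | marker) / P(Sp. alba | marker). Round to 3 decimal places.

Since the prior is uniform, the posterior is proportional to the likelihood:
  Sp. alba: 0.075
  Sp. caerulea: 0.19
  Sp. rubra: 0.042
  Sp. nigra: 0.2875
  Sp. lutea: 0.05
  Sp. viridis: 0.229
Normalizing constant = 0.8735.
The ratio is 0.2875 / 0.075 (the normalizer cancels) = 3.833.

3.833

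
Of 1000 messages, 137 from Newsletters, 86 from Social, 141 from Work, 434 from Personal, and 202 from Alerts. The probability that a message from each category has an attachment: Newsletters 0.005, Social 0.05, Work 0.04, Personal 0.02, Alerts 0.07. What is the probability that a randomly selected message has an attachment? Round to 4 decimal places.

By Bayes' rule, posterior ∝ prior × likelihood:
  Newsletters: 0.137 × 0.005 = 0.000685
  Social: 0.086 × 0.05 = 0.0043
  Work: 0.141 × 0.04 = 0.00564
  Personal: 0.434 × 0.02 = 0.00868
  Alerts: 0.202 × 0.07 = 0.01414
P(attachment) = 0.000685 + 0.0043 + 0.00564 + 0.00868 + 0.01414 = 0.033445 → 0.0334.

0.0334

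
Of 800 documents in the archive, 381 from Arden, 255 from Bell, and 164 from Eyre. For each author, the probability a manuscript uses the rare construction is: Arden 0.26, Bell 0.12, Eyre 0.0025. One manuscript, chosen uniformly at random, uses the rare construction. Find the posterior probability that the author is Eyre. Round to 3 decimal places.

0.003

Compute prior × likelihood for every hypothesis:
  Arden: 0.47625 × 0.26 = 0.123825
  Bell: 0.31875 × 0.12 = 0.03825
  Eyre: 0.205 × 0.0025 = 0.0005125
Total = 0.1625875.
P(Eyre | evidence) = 0.0005125 / 0.1625875 ≈ 0.003.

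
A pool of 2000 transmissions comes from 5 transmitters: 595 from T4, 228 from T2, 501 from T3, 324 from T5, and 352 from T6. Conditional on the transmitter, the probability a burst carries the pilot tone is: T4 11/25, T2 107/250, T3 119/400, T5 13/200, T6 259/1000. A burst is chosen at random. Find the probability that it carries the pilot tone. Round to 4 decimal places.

0.3103

Compute prior × likelihood for every hypothesis:
  T4: 0.2975 × 0.44 = 0.1309
  T2: 0.114 × 0.428 = 0.048792
  T3: 0.2505 × 0.2975 = 0.07452375
  T5: 0.162 × 0.065 = 0.01053
  T6: 0.176 × 0.259 = 0.045584
P(pilot) = 0.1309 + 0.048792 + 0.07452375 + 0.01053 + 0.045584 = 0.31032975 → 0.3103.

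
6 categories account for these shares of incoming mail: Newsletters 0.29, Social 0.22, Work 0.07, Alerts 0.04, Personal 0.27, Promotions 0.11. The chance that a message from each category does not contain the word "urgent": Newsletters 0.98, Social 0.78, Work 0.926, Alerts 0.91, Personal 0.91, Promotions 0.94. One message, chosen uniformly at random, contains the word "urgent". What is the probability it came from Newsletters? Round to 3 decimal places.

Taking complements, P(urgent-flag | each) = Newsletters 0.02, Social 0.22, Work 0.074, Alerts 0.09, Personal 0.09, Promotions 0.06.
Unnormalized posteriors (prior × likelihood):
  Newsletters: 0.29 × 0.02 = 0.0058
  Social: 0.22 × 0.22 = 0.0484
  Work: 0.07 × 0.074 = 0.00518
  Alerts: 0.04 × 0.09 = 0.0036
  Personal: 0.27 × 0.09 = 0.0243
  Promotions: 0.11 × 0.06 = 0.0066
Normalizing constant = 0.09388.
P(Newsletters | evidence) = 0.0058 / 0.09388 ≈ 0.062.

0.062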